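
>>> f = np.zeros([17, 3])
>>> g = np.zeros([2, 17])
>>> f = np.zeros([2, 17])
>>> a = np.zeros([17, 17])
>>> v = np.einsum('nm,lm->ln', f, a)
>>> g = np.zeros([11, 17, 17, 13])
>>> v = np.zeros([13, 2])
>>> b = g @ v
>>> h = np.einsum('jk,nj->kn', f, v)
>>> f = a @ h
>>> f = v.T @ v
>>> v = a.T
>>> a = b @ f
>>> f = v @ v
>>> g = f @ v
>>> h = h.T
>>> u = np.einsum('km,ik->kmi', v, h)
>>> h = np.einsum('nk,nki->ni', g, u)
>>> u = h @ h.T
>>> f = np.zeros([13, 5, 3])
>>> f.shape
(13, 5, 3)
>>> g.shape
(17, 17)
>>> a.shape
(11, 17, 17, 2)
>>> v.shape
(17, 17)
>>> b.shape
(11, 17, 17, 2)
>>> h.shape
(17, 13)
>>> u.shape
(17, 17)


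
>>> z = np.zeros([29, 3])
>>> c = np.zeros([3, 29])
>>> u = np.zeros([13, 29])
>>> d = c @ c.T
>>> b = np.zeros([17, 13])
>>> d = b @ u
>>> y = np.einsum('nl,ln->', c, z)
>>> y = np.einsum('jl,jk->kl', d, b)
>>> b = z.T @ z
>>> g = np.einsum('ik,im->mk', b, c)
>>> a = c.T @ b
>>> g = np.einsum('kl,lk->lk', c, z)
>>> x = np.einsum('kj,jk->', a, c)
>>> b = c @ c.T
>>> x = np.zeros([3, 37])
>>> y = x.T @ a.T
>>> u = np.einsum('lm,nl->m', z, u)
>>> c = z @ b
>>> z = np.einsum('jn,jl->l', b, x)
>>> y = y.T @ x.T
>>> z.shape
(37,)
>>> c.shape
(29, 3)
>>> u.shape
(3,)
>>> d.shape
(17, 29)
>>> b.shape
(3, 3)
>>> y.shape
(29, 3)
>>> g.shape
(29, 3)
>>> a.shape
(29, 3)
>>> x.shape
(3, 37)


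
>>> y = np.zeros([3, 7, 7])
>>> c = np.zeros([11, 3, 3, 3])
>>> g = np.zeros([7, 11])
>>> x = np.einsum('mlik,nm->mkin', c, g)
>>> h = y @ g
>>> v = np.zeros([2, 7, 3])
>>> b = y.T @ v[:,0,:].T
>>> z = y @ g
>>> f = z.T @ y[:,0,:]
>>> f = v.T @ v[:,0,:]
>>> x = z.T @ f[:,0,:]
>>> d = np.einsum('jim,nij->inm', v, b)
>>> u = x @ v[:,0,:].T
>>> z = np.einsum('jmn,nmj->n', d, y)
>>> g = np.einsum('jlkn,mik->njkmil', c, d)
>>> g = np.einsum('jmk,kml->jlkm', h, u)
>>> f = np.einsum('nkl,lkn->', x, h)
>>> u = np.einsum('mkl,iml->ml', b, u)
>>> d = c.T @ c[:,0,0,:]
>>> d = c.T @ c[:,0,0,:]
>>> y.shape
(3, 7, 7)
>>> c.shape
(11, 3, 3, 3)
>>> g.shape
(3, 2, 11, 7)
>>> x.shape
(11, 7, 3)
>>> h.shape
(3, 7, 11)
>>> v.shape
(2, 7, 3)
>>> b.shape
(7, 7, 2)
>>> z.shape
(3,)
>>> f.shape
()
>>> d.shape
(3, 3, 3, 3)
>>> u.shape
(7, 2)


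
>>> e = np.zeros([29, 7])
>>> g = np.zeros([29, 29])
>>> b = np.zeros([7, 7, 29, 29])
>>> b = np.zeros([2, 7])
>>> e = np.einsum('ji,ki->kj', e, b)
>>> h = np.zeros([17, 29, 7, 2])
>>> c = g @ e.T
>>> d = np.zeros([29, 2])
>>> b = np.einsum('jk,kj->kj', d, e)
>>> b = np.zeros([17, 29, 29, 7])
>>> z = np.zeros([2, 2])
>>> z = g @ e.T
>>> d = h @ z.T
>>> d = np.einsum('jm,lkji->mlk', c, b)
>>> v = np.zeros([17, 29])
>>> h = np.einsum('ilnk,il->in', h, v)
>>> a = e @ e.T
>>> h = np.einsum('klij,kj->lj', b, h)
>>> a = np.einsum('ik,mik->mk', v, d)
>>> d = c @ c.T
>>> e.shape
(2, 29)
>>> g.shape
(29, 29)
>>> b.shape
(17, 29, 29, 7)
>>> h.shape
(29, 7)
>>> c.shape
(29, 2)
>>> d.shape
(29, 29)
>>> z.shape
(29, 2)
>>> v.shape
(17, 29)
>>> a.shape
(2, 29)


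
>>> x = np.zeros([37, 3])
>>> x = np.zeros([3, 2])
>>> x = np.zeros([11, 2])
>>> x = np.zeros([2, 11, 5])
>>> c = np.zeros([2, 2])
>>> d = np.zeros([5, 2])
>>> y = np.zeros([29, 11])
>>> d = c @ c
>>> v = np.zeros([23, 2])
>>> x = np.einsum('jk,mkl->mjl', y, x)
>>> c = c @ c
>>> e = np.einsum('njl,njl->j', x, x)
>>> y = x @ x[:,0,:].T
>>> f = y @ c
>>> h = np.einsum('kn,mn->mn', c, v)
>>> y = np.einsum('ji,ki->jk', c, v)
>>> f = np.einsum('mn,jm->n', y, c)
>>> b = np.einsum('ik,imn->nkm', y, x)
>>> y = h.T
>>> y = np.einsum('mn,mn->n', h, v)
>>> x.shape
(2, 29, 5)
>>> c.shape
(2, 2)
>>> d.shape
(2, 2)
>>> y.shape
(2,)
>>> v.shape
(23, 2)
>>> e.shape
(29,)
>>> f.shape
(23,)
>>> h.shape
(23, 2)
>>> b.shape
(5, 23, 29)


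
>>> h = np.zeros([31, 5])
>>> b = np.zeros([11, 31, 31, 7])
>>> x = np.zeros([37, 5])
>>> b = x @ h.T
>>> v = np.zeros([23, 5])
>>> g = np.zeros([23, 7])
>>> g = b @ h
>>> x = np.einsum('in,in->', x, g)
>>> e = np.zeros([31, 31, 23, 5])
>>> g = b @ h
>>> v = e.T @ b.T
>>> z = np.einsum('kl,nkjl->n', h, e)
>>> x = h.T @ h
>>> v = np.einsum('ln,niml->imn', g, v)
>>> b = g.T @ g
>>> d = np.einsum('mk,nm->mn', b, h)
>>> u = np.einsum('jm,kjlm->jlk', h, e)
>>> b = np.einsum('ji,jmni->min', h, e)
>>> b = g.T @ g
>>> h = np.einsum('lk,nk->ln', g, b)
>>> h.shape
(37, 5)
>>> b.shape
(5, 5)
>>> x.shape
(5, 5)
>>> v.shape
(23, 31, 5)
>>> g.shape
(37, 5)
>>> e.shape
(31, 31, 23, 5)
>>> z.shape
(31,)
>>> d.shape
(5, 31)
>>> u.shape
(31, 23, 31)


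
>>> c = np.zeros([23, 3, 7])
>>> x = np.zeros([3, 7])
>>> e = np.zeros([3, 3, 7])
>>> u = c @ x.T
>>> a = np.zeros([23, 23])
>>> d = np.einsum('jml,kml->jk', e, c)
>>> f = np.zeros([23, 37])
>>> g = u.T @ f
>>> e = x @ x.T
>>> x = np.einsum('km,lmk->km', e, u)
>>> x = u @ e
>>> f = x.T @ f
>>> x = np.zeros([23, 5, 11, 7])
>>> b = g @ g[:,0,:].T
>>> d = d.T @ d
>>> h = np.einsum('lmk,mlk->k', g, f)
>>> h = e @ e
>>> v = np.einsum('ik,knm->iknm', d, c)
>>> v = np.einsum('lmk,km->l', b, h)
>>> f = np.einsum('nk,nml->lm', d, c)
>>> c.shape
(23, 3, 7)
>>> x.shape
(23, 5, 11, 7)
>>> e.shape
(3, 3)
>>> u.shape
(23, 3, 3)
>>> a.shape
(23, 23)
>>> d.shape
(23, 23)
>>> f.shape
(7, 3)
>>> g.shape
(3, 3, 37)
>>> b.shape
(3, 3, 3)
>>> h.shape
(3, 3)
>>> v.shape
(3,)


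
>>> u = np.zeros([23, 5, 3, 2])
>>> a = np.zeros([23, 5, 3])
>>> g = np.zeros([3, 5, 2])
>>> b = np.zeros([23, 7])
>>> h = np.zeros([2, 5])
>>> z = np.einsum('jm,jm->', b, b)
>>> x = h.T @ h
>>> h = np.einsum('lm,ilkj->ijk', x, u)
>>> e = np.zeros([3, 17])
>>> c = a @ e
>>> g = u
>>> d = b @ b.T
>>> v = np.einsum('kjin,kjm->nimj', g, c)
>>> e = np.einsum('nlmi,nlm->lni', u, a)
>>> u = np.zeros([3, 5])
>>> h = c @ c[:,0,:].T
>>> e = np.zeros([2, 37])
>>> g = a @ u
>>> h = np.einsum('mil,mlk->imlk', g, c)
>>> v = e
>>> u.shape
(3, 5)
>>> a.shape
(23, 5, 3)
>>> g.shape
(23, 5, 5)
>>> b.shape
(23, 7)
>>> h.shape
(5, 23, 5, 17)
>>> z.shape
()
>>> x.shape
(5, 5)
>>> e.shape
(2, 37)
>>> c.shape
(23, 5, 17)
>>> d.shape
(23, 23)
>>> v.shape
(2, 37)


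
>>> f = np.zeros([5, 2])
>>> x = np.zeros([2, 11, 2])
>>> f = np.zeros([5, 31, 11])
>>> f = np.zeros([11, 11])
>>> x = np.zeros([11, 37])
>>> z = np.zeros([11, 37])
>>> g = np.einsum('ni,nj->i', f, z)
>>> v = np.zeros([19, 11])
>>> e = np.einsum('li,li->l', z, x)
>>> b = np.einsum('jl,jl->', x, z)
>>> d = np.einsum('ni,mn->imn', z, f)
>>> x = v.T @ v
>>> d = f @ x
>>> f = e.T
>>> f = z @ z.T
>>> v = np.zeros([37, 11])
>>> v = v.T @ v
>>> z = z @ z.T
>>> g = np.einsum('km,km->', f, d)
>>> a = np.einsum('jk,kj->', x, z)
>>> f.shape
(11, 11)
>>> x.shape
(11, 11)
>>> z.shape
(11, 11)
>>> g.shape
()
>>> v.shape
(11, 11)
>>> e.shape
(11,)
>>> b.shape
()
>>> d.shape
(11, 11)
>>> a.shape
()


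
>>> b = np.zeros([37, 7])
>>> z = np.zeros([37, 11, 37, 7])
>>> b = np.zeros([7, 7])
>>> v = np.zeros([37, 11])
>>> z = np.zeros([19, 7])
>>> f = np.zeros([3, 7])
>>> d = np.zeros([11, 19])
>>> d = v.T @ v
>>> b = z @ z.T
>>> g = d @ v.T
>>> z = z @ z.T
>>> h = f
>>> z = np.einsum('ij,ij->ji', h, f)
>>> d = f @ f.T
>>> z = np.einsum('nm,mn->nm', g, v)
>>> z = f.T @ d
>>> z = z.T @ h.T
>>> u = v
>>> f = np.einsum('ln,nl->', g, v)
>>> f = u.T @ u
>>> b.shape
(19, 19)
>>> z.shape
(3, 3)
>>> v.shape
(37, 11)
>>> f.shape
(11, 11)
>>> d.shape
(3, 3)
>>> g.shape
(11, 37)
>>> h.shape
(3, 7)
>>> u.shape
(37, 11)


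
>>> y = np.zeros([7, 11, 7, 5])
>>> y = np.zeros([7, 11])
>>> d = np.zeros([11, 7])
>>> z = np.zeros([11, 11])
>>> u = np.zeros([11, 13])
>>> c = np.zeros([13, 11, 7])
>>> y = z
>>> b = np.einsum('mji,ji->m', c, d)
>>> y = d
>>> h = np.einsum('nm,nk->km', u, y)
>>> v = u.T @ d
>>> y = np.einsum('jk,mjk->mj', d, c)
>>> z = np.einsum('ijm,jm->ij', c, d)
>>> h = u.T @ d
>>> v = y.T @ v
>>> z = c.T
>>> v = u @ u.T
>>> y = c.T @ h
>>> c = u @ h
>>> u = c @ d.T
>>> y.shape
(7, 11, 7)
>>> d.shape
(11, 7)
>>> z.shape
(7, 11, 13)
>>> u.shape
(11, 11)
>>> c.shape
(11, 7)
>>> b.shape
(13,)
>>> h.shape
(13, 7)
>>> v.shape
(11, 11)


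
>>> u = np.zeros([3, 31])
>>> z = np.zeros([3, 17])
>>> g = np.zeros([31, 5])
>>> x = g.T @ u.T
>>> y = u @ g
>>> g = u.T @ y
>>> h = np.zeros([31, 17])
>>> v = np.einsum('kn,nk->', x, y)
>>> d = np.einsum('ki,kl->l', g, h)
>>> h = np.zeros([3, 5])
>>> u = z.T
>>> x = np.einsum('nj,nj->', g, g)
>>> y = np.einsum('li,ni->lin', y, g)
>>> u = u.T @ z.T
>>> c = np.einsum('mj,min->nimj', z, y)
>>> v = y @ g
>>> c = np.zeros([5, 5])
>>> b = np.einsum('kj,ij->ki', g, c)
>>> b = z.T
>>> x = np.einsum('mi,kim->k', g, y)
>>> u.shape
(3, 3)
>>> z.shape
(3, 17)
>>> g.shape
(31, 5)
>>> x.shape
(3,)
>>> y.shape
(3, 5, 31)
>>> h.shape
(3, 5)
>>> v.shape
(3, 5, 5)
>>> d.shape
(17,)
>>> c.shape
(5, 5)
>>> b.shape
(17, 3)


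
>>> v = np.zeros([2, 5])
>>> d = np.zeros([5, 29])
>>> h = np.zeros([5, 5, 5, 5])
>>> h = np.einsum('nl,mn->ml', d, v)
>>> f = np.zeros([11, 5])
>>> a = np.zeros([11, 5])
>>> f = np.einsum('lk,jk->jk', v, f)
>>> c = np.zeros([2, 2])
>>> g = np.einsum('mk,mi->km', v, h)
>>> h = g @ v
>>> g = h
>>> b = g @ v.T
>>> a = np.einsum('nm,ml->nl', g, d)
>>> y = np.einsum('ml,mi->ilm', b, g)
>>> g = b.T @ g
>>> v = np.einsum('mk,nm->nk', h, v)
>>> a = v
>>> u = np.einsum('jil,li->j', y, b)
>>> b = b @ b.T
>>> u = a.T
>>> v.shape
(2, 5)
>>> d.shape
(5, 29)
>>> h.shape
(5, 5)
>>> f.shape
(11, 5)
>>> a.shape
(2, 5)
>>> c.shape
(2, 2)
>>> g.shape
(2, 5)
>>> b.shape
(5, 5)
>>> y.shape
(5, 2, 5)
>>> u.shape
(5, 2)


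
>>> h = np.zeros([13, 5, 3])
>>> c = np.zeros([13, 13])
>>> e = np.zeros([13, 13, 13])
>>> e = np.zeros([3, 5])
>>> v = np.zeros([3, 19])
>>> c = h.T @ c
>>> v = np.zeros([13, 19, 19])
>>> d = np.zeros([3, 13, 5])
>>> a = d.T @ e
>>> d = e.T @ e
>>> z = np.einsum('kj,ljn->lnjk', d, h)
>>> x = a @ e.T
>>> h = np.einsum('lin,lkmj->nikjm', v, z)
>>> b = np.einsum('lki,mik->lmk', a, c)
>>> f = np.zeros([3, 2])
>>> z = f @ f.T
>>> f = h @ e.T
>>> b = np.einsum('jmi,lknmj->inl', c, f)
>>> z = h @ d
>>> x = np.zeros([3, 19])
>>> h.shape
(19, 19, 3, 5, 5)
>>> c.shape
(3, 5, 13)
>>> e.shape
(3, 5)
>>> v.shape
(13, 19, 19)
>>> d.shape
(5, 5)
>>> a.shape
(5, 13, 5)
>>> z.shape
(19, 19, 3, 5, 5)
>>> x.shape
(3, 19)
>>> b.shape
(13, 3, 19)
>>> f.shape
(19, 19, 3, 5, 3)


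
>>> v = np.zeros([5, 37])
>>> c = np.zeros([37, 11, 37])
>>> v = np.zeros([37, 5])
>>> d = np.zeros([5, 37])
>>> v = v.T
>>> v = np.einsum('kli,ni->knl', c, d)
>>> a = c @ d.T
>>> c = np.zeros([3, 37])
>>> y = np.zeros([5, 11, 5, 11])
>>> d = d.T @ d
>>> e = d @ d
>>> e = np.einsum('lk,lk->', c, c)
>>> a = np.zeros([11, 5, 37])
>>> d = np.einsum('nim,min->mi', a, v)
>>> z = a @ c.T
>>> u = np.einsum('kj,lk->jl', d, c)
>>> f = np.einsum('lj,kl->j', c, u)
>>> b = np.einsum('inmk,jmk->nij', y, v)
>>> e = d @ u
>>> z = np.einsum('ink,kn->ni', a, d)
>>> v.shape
(37, 5, 11)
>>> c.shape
(3, 37)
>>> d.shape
(37, 5)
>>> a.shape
(11, 5, 37)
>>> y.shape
(5, 11, 5, 11)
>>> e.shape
(37, 3)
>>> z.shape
(5, 11)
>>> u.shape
(5, 3)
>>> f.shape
(37,)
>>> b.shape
(11, 5, 37)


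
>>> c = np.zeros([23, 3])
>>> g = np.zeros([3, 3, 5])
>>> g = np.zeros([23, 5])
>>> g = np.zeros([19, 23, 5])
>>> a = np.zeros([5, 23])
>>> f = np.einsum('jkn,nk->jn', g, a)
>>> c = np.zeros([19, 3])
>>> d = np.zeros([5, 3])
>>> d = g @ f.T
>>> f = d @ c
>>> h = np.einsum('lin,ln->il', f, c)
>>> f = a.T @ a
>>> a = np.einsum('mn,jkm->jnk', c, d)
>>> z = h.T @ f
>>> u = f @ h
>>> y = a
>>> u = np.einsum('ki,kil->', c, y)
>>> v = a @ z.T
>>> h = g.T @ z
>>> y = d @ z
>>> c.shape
(19, 3)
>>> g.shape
(19, 23, 5)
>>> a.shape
(19, 3, 23)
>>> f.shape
(23, 23)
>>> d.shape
(19, 23, 19)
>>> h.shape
(5, 23, 23)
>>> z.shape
(19, 23)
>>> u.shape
()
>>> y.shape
(19, 23, 23)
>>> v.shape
(19, 3, 19)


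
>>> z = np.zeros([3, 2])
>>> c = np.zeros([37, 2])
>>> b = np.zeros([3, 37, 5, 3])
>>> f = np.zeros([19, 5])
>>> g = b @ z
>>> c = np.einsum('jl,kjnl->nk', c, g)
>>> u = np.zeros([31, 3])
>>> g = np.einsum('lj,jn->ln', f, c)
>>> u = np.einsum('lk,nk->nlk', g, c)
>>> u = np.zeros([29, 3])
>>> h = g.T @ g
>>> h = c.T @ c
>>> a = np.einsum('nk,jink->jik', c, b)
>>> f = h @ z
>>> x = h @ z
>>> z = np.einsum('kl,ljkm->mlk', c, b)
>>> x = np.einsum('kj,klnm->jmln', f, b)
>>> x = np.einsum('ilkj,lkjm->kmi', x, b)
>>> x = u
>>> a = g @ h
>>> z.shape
(3, 3, 5)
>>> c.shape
(5, 3)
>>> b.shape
(3, 37, 5, 3)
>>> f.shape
(3, 2)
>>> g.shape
(19, 3)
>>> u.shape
(29, 3)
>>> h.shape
(3, 3)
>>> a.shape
(19, 3)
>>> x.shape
(29, 3)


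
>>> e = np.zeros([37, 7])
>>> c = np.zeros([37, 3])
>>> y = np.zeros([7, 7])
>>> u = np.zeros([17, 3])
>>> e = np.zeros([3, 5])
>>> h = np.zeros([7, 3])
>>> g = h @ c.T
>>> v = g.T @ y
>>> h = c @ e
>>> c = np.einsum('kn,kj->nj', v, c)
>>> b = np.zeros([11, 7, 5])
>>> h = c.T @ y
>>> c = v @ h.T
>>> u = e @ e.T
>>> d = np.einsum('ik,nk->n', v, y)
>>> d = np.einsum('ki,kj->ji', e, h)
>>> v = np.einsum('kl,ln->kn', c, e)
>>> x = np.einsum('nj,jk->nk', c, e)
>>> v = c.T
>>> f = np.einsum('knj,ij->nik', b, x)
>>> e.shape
(3, 5)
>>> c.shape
(37, 3)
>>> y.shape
(7, 7)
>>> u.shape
(3, 3)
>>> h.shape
(3, 7)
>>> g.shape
(7, 37)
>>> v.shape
(3, 37)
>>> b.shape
(11, 7, 5)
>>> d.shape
(7, 5)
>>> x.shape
(37, 5)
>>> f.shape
(7, 37, 11)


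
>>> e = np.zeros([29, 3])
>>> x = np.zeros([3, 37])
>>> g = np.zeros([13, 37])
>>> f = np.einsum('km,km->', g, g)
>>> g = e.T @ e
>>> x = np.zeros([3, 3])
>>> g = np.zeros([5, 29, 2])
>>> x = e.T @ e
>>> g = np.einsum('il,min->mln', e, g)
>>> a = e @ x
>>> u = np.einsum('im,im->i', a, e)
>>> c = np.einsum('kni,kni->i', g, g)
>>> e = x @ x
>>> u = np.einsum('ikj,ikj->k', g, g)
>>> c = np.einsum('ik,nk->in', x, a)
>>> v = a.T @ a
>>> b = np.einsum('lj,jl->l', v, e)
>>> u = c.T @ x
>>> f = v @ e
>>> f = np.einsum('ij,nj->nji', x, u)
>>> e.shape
(3, 3)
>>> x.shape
(3, 3)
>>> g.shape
(5, 3, 2)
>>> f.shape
(29, 3, 3)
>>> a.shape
(29, 3)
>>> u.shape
(29, 3)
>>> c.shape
(3, 29)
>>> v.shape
(3, 3)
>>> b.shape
(3,)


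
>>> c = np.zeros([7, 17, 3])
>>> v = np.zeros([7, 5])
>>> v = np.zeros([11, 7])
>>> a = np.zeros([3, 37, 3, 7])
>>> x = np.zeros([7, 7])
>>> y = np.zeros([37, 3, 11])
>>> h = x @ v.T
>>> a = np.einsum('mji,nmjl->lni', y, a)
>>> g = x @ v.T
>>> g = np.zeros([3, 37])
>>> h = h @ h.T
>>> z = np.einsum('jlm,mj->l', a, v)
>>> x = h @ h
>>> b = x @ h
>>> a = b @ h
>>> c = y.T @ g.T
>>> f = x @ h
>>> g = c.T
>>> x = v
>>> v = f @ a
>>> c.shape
(11, 3, 3)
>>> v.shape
(7, 7)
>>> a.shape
(7, 7)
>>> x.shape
(11, 7)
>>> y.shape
(37, 3, 11)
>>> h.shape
(7, 7)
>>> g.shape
(3, 3, 11)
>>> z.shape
(3,)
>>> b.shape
(7, 7)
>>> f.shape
(7, 7)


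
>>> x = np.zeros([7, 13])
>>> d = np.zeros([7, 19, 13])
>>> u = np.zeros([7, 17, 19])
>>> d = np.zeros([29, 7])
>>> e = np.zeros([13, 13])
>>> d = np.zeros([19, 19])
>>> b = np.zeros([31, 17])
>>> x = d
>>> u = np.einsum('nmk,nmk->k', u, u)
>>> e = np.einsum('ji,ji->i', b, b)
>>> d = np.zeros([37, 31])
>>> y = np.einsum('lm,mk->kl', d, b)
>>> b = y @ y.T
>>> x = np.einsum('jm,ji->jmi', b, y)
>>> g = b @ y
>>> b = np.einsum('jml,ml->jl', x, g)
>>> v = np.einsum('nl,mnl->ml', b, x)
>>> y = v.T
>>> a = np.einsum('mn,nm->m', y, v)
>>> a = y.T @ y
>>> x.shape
(17, 17, 37)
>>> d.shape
(37, 31)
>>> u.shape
(19,)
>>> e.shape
(17,)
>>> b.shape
(17, 37)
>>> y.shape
(37, 17)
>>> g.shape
(17, 37)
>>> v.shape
(17, 37)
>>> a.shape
(17, 17)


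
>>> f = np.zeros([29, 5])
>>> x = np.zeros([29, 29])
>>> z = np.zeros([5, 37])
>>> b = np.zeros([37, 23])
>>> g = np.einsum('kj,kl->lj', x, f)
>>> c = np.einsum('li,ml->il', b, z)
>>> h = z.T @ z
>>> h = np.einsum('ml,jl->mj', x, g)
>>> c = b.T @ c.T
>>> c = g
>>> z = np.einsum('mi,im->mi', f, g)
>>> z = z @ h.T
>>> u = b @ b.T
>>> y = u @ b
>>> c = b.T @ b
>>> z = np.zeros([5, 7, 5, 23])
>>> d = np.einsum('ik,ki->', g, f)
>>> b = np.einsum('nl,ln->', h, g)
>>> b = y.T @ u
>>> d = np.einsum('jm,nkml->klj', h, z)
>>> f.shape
(29, 5)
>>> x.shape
(29, 29)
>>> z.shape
(5, 7, 5, 23)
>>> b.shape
(23, 37)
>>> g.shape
(5, 29)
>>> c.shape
(23, 23)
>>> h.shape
(29, 5)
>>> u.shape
(37, 37)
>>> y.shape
(37, 23)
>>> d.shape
(7, 23, 29)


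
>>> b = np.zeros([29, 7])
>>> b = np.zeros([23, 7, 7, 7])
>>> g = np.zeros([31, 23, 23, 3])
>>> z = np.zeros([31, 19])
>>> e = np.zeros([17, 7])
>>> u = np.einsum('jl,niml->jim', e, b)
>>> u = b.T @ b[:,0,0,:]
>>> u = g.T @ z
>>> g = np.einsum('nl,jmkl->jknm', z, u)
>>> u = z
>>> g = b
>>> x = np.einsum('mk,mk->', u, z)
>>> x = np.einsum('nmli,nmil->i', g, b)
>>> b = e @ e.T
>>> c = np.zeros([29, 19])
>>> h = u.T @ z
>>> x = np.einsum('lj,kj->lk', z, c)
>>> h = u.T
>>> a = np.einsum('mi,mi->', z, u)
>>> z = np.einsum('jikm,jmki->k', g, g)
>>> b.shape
(17, 17)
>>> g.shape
(23, 7, 7, 7)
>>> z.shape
(7,)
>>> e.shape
(17, 7)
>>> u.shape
(31, 19)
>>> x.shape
(31, 29)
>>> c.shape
(29, 19)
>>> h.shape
(19, 31)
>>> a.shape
()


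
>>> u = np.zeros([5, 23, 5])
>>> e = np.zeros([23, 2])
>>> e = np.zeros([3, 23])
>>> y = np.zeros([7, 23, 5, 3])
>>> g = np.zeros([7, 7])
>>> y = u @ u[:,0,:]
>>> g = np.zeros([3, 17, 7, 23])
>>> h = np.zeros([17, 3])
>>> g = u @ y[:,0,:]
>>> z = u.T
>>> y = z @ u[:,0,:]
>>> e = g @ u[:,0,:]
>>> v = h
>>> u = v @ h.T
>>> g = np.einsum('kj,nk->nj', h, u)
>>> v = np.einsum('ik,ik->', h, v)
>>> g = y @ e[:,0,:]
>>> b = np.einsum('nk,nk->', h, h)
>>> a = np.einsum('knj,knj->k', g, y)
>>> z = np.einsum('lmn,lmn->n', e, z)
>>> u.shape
(17, 17)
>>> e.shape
(5, 23, 5)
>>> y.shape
(5, 23, 5)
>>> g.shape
(5, 23, 5)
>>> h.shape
(17, 3)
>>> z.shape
(5,)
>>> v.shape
()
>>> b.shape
()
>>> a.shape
(5,)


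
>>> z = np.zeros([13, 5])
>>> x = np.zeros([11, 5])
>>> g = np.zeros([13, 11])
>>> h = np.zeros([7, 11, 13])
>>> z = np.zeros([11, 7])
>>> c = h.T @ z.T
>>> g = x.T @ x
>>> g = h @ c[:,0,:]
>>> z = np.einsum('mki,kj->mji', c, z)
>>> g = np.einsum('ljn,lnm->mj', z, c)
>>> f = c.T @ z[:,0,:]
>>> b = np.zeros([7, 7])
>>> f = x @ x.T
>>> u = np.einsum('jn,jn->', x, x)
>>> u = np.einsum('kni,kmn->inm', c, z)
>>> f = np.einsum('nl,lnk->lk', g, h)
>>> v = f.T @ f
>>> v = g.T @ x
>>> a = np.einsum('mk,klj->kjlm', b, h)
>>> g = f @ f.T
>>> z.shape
(13, 7, 11)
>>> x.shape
(11, 5)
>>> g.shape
(7, 7)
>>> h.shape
(7, 11, 13)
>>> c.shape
(13, 11, 11)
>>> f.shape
(7, 13)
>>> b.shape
(7, 7)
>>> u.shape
(11, 11, 7)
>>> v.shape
(7, 5)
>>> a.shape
(7, 13, 11, 7)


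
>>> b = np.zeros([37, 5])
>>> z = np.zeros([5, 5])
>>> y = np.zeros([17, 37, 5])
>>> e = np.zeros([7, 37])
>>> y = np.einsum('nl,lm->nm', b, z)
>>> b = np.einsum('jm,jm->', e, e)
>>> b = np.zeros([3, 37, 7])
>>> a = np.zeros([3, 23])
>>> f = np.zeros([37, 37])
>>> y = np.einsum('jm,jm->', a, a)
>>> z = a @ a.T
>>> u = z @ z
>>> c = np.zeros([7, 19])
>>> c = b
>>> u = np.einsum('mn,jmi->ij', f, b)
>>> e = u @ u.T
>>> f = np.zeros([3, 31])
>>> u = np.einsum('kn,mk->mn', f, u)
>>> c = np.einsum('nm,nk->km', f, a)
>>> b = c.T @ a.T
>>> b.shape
(31, 3)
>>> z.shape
(3, 3)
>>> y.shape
()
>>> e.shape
(7, 7)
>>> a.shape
(3, 23)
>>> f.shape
(3, 31)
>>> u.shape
(7, 31)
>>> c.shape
(23, 31)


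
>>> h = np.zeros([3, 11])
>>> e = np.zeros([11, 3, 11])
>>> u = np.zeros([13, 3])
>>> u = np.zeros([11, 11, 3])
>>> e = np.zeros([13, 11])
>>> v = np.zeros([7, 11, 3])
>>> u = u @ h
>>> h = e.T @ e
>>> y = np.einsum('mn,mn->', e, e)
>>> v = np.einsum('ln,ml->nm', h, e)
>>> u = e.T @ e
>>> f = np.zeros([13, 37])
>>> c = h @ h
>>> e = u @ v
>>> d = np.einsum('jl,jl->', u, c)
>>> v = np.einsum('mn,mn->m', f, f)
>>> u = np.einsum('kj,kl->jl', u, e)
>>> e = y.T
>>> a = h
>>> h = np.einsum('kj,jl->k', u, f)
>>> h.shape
(11,)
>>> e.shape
()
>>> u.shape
(11, 13)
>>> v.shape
(13,)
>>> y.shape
()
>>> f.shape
(13, 37)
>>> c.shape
(11, 11)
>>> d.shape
()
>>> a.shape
(11, 11)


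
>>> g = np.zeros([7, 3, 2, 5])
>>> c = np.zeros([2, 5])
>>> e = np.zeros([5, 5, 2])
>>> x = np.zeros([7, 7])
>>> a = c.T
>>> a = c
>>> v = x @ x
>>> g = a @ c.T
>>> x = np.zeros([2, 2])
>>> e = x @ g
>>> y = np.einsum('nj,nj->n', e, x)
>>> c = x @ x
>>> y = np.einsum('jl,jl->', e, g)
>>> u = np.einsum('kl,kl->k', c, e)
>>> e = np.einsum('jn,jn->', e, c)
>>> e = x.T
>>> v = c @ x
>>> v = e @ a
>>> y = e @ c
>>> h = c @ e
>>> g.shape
(2, 2)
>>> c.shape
(2, 2)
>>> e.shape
(2, 2)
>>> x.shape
(2, 2)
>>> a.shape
(2, 5)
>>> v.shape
(2, 5)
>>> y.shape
(2, 2)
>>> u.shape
(2,)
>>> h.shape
(2, 2)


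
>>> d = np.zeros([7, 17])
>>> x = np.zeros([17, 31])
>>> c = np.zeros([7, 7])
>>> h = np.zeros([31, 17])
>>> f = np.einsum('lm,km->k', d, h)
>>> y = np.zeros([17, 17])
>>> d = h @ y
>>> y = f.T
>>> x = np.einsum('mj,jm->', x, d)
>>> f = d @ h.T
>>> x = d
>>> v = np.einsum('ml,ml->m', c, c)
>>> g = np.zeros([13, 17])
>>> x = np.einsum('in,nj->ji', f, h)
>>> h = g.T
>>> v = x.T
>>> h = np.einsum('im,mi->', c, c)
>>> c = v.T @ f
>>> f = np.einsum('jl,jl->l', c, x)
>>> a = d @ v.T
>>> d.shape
(31, 17)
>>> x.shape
(17, 31)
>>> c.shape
(17, 31)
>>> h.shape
()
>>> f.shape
(31,)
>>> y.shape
(31,)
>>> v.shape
(31, 17)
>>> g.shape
(13, 17)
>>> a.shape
(31, 31)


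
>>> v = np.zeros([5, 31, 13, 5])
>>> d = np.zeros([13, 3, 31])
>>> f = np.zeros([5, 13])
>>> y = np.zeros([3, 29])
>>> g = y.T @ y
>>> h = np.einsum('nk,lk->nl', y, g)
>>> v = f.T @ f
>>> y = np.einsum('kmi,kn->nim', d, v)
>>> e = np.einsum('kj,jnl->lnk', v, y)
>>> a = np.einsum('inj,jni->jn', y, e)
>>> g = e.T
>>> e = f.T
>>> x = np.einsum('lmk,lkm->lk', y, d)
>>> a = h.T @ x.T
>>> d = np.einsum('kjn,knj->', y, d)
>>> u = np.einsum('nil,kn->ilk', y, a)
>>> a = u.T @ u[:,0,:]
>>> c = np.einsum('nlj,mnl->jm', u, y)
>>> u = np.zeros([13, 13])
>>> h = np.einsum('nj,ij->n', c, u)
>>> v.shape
(13, 13)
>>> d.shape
()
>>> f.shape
(5, 13)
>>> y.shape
(13, 31, 3)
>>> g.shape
(13, 31, 3)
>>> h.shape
(29,)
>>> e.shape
(13, 5)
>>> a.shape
(29, 3, 29)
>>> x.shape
(13, 3)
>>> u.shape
(13, 13)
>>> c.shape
(29, 13)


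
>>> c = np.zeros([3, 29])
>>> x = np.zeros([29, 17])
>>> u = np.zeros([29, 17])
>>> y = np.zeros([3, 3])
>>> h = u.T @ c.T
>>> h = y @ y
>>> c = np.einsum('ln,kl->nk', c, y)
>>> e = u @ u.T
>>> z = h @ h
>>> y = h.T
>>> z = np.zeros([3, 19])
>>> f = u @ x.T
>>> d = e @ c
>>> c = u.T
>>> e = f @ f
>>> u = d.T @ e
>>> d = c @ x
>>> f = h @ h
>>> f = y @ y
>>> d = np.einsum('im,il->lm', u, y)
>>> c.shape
(17, 29)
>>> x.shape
(29, 17)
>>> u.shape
(3, 29)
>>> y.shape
(3, 3)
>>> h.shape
(3, 3)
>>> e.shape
(29, 29)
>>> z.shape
(3, 19)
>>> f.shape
(3, 3)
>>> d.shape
(3, 29)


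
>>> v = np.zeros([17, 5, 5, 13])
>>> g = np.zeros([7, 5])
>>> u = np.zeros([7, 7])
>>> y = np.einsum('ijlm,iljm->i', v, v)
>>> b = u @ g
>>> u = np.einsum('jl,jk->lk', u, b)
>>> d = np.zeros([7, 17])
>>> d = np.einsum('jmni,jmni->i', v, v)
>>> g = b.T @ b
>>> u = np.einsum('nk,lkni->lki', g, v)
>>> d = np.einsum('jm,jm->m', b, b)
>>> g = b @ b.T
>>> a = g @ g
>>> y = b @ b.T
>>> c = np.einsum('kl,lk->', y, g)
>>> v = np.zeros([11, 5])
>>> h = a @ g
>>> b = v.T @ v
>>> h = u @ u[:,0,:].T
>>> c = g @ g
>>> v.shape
(11, 5)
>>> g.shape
(7, 7)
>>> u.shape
(17, 5, 13)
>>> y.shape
(7, 7)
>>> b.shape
(5, 5)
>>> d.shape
(5,)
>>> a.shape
(7, 7)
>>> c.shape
(7, 7)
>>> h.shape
(17, 5, 17)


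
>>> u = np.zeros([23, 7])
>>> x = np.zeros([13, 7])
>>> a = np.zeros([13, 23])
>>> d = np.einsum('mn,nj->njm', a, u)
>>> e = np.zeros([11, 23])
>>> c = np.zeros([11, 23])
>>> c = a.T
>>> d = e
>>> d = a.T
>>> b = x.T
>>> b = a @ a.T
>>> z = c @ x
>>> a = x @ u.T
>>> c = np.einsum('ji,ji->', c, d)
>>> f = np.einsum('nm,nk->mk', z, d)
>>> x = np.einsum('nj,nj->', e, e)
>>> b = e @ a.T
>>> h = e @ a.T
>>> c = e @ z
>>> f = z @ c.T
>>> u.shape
(23, 7)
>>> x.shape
()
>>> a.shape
(13, 23)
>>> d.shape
(23, 13)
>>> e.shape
(11, 23)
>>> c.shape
(11, 7)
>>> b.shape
(11, 13)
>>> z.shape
(23, 7)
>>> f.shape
(23, 11)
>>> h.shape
(11, 13)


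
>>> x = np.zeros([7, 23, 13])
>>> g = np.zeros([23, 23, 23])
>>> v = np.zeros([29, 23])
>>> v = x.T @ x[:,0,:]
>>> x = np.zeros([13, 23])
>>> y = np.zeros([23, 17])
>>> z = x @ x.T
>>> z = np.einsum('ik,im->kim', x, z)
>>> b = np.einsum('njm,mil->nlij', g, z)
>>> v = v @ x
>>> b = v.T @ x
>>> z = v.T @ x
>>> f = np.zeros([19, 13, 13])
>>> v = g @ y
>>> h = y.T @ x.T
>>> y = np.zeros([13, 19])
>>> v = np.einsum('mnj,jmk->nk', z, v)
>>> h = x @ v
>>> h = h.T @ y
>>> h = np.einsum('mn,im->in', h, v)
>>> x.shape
(13, 23)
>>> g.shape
(23, 23, 23)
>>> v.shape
(23, 17)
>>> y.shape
(13, 19)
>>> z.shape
(23, 23, 23)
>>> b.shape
(23, 23, 23)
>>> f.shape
(19, 13, 13)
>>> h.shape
(23, 19)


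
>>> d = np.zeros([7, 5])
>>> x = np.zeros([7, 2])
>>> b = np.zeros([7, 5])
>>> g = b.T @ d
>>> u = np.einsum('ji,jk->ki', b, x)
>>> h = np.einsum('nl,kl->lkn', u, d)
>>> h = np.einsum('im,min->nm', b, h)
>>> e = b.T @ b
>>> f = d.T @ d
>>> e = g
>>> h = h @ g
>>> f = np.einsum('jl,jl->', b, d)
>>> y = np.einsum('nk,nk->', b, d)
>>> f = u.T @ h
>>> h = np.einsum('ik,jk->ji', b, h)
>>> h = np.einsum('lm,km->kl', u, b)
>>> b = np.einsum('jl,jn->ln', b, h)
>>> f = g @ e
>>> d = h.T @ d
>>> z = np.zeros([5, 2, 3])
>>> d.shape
(2, 5)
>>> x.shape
(7, 2)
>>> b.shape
(5, 2)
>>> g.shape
(5, 5)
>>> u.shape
(2, 5)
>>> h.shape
(7, 2)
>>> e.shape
(5, 5)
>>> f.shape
(5, 5)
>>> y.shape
()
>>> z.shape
(5, 2, 3)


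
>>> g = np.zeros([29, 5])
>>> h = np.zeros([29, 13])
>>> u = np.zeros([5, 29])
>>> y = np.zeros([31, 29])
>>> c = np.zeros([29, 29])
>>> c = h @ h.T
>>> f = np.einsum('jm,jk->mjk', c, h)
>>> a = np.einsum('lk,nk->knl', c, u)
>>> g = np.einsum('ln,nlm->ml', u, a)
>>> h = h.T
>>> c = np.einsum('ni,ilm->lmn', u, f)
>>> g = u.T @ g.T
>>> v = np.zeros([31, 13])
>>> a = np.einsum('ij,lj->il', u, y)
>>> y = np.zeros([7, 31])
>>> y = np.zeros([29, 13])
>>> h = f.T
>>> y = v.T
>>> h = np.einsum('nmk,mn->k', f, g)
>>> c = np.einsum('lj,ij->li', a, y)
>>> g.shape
(29, 29)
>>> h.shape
(13,)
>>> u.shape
(5, 29)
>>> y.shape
(13, 31)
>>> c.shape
(5, 13)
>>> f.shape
(29, 29, 13)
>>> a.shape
(5, 31)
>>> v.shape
(31, 13)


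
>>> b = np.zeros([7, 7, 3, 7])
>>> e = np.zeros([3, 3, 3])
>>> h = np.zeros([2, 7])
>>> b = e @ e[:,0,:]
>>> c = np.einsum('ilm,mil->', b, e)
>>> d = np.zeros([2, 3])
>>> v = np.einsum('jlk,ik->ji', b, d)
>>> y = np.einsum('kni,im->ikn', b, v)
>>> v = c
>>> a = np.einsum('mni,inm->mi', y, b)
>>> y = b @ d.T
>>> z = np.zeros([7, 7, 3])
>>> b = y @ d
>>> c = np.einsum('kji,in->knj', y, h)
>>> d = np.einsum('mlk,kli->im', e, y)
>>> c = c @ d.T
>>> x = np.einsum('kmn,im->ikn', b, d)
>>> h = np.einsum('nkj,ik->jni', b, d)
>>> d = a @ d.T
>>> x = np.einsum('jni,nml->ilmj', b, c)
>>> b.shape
(3, 3, 3)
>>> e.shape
(3, 3, 3)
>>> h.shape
(3, 3, 2)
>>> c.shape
(3, 7, 2)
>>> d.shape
(3, 2)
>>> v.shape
()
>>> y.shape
(3, 3, 2)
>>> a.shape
(3, 3)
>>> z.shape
(7, 7, 3)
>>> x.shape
(3, 2, 7, 3)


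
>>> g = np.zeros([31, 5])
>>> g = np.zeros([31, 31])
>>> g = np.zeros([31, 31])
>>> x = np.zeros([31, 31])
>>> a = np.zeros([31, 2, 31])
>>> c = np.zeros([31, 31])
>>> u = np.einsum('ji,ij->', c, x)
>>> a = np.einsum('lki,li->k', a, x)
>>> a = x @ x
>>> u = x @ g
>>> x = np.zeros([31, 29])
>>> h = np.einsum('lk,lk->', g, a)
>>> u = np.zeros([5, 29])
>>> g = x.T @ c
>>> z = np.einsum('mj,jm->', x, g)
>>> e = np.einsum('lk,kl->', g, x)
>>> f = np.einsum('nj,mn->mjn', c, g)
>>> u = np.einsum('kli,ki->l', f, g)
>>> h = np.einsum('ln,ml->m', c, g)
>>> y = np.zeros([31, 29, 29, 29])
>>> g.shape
(29, 31)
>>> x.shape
(31, 29)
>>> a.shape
(31, 31)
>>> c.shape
(31, 31)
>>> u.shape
(31,)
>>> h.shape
(29,)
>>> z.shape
()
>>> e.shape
()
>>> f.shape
(29, 31, 31)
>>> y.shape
(31, 29, 29, 29)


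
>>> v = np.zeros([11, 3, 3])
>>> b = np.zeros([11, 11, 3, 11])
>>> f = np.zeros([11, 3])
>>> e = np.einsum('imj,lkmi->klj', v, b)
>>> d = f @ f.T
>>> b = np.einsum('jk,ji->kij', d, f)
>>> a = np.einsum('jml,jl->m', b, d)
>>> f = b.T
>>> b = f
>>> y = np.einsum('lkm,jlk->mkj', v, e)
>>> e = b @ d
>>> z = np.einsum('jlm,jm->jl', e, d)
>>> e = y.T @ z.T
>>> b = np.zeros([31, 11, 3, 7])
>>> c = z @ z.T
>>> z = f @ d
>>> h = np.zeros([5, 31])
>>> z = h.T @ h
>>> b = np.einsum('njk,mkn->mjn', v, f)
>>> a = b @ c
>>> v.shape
(11, 3, 3)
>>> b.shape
(11, 3, 11)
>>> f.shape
(11, 3, 11)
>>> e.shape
(11, 3, 11)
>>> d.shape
(11, 11)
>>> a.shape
(11, 3, 11)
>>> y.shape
(3, 3, 11)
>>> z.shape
(31, 31)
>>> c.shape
(11, 11)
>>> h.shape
(5, 31)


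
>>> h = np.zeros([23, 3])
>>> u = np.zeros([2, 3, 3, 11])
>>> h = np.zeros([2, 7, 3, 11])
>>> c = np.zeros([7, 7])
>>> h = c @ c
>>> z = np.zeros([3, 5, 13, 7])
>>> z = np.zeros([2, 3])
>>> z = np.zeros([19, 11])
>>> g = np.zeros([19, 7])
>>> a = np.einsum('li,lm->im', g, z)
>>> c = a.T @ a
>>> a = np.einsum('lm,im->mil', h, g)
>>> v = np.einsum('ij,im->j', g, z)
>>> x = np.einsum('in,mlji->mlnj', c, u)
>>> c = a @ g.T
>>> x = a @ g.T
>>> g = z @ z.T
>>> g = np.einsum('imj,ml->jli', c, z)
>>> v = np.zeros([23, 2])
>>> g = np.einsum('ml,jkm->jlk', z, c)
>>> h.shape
(7, 7)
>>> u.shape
(2, 3, 3, 11)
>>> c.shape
(7, 19, 19)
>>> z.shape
(19, 11)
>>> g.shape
(7, 11, 19)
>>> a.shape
(7, 19, 7)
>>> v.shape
(23, 2)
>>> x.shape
(7, 19, 19)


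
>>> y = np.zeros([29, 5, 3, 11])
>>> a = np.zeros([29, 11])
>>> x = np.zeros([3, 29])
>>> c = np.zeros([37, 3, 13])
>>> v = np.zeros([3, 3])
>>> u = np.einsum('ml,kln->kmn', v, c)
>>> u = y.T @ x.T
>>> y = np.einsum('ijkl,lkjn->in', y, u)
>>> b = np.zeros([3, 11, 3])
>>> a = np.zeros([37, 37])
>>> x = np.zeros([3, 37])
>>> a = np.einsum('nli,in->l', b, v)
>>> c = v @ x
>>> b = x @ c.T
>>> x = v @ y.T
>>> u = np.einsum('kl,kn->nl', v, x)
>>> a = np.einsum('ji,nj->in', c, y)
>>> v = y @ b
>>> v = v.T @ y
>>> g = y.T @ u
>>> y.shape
(29, 3)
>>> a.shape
(37, 29)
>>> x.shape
(3, 29)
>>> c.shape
(3, 37)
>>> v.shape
(3, 3)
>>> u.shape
(29, 3)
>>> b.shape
(3, 3)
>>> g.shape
(3, 3)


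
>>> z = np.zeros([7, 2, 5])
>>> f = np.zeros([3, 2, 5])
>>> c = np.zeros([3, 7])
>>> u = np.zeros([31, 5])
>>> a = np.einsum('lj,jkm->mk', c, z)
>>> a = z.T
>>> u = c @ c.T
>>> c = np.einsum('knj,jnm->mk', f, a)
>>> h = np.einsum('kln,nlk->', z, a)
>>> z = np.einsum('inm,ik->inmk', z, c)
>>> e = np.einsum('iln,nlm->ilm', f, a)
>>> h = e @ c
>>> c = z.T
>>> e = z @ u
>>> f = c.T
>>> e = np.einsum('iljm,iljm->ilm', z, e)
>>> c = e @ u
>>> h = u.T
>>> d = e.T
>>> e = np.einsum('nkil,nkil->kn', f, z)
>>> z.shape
(7, 2, 5, 3)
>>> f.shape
(7, 2, 5, 3)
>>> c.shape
(7, 2, 3)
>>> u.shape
(3, 3)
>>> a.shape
(5, 2, 7)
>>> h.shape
(3, 3)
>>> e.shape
(2, 7)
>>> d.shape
(3, 2, 7)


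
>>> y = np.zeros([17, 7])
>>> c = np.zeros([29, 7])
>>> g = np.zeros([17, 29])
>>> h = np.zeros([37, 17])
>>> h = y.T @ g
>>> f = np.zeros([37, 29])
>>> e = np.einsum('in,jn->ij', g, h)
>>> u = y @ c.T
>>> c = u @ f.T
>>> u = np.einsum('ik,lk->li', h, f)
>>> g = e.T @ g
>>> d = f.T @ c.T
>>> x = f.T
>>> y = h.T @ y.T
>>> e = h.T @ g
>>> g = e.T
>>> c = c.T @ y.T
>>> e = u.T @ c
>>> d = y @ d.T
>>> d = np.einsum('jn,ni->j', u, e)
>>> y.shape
(29, 17)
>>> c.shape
(37, 29)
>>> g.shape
(29, 29)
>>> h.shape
(7, 29)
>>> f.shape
(37, 29)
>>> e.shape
(7, 29)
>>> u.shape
(37, 7)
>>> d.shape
(37,)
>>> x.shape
(29, 37)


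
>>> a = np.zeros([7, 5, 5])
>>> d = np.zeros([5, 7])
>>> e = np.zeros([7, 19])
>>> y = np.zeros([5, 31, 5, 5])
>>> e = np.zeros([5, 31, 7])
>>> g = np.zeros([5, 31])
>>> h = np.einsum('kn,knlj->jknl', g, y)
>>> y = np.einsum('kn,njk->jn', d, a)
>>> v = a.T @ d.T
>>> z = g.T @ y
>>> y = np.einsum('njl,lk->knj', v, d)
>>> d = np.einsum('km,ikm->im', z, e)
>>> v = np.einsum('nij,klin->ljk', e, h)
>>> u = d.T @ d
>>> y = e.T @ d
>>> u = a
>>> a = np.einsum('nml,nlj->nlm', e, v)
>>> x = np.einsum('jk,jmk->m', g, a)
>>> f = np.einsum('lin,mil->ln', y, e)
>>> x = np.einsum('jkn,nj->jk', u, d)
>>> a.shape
(5, 7, 31)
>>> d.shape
(5, 7)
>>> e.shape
(5, 31, 7)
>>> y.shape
(7, 31, 7)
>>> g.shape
(5, 31)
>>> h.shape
(5, 5, 31, 5)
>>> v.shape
(5, 7, 5)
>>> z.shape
(31, 7)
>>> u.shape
(7, 5, 5)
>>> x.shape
(7, 5)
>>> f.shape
(7, 7)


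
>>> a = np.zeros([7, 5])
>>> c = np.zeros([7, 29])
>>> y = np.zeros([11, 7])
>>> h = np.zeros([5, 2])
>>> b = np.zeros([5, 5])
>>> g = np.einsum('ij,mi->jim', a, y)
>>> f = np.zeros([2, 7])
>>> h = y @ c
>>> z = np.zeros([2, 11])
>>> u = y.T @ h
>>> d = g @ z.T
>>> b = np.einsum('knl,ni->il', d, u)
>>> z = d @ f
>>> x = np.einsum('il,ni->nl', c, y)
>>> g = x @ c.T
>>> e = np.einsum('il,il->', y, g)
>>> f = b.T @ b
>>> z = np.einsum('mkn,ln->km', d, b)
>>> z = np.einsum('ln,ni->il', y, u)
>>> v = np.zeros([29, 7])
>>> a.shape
(7, 5)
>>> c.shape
(7, 29)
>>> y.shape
(11, 7)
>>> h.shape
(11, 29)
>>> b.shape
(29, 2)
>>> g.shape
(11, 7)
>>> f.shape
(2, 2)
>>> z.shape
(29, 11)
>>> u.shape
(7, 29)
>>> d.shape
(5, 7, 2)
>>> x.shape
(11, 29)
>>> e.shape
()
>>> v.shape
(29, 7)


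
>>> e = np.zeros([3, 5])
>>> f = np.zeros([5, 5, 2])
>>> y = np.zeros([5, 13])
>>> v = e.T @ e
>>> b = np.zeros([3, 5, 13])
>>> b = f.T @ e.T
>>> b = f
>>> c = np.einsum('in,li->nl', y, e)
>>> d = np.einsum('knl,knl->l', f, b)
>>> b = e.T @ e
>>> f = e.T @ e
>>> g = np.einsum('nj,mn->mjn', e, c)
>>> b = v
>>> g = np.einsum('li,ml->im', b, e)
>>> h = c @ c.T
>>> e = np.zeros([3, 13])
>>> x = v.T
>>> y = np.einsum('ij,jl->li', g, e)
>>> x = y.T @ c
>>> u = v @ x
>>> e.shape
(3, 13)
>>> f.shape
(5, 5)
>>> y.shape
(13, 5)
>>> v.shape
(5, 5)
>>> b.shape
(5, 5)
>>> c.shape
(13, 3)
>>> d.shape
(2,)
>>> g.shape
(5, 3)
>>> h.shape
(13, 13)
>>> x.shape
(5, 3)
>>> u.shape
(5, 3)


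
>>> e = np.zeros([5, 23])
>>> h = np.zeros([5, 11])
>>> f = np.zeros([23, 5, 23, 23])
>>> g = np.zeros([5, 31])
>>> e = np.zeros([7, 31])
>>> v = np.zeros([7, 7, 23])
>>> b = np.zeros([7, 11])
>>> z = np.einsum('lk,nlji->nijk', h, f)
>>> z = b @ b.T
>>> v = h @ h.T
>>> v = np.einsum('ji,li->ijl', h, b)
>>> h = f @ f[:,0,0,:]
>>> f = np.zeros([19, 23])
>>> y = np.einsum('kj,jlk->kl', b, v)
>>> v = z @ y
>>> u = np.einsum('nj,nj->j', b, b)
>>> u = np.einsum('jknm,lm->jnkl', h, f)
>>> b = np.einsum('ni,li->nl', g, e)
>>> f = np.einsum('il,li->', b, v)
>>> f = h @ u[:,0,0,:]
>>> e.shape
(7, 31)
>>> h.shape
(23, 5, 23, 23)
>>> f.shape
(23, 5, 23, 19)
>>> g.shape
(5, 31)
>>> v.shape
(7, 5)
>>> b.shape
(5, 7)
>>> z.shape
(7, 7)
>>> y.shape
(7, 5)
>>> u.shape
(23, 23, 5, 19)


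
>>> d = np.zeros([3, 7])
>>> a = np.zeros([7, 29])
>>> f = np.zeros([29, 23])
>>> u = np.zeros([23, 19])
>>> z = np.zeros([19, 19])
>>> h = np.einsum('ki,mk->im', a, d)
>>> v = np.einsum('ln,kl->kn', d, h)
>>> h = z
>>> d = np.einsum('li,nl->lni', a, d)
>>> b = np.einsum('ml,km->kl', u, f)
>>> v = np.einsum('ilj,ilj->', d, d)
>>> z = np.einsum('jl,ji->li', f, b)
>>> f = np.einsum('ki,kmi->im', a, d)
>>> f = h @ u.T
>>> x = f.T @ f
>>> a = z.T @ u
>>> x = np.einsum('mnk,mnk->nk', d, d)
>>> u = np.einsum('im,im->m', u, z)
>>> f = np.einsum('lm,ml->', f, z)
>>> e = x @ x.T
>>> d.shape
(7, 3, 29)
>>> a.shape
(19, 19)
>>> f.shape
()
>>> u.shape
(19,)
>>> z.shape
(23, 19)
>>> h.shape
(19, 19)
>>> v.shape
()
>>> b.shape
(29, 19)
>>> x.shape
(3, 29)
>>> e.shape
(3, 3)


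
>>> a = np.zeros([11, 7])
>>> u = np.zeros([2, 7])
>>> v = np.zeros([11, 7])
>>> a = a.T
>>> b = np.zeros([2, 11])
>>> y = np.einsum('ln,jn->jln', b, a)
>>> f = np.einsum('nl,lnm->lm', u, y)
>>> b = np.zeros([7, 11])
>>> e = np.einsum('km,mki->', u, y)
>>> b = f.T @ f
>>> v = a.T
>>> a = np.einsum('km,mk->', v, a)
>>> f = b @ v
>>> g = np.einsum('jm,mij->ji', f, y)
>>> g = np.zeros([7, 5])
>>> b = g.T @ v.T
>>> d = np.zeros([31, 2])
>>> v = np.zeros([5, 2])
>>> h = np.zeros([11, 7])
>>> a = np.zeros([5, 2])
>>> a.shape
(5, 2)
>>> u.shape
(2, 7)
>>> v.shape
(5, 2)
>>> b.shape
(5, 11)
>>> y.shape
(7, 2, 11)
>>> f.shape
(11, 7)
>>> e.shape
()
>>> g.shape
(7, 5)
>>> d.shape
(31, 2)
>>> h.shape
(11, 7)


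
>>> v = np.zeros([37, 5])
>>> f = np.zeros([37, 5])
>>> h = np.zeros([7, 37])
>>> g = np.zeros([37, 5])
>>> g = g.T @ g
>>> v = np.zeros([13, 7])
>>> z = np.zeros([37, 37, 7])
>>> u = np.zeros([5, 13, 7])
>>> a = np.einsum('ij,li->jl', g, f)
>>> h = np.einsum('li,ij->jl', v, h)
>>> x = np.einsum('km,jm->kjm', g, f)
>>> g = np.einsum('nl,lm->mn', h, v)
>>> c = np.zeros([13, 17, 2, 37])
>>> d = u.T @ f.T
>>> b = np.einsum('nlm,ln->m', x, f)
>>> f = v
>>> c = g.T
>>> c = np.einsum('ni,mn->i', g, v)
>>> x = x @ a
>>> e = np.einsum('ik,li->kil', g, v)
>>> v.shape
(13, 7)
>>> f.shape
(13, 7)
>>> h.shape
(37, 13)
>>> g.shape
(7, 37)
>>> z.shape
(37, 37, 7)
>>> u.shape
(5, 13, 7)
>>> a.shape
(5, 37)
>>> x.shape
(5, 37, 37)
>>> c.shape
(37,)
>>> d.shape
(7, 13, 37)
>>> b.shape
(5,)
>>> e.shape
(37, 7, 13)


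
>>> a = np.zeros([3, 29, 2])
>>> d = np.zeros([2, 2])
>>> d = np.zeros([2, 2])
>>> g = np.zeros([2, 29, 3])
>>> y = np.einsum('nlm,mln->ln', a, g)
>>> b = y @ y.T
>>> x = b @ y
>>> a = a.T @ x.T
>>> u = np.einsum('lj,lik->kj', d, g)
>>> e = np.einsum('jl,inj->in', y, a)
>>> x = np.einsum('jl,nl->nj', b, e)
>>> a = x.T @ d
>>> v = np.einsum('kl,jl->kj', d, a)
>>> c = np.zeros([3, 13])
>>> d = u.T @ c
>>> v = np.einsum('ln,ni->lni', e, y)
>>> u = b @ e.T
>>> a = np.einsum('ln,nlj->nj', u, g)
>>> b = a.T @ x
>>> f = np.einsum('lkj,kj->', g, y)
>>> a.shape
(2, 3)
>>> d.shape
(2, 13)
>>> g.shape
(2, 29, 3)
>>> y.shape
(29, 3)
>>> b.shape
(3, 29)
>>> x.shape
(2, 29)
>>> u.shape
(29, 2)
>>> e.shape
(2, 29)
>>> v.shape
(2, 29, 3)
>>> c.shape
(3, 13)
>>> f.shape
()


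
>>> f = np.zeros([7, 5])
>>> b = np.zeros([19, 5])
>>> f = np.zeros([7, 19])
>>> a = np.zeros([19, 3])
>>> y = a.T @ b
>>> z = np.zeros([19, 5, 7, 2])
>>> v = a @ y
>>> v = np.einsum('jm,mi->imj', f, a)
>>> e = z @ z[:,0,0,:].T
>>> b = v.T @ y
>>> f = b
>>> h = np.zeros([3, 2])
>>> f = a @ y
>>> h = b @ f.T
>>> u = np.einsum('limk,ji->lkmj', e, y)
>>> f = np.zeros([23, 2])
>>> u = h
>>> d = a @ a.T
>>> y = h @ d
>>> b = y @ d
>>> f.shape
(23, 2)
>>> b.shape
(7, 19, 19)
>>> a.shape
(19, 3)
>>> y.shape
(7, 19, 19)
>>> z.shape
(19, 5, 7, 2)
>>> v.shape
(3, 19, 7)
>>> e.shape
(19, 5, 7, 19)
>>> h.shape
(7, 19, 19)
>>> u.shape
(7, 19, 19)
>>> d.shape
(19, 19)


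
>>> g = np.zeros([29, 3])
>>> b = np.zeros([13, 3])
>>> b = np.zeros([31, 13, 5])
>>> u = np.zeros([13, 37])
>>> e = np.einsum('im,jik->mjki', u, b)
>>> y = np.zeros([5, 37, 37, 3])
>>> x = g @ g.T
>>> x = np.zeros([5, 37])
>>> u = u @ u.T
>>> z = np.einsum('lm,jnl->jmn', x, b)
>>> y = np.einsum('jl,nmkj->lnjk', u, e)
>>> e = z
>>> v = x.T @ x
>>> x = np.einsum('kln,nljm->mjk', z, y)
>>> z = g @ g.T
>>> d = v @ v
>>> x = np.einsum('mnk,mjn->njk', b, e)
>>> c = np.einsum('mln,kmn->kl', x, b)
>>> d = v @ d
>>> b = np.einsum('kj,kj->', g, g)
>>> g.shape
(29, 3)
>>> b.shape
()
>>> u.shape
(13, 13)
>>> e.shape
(31, 37, 13)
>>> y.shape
(13, 37, 13, 5)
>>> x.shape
(13, 37, 5)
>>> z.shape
(29, 29)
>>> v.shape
(37, 37)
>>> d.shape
(37, 37)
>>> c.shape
(31, 37)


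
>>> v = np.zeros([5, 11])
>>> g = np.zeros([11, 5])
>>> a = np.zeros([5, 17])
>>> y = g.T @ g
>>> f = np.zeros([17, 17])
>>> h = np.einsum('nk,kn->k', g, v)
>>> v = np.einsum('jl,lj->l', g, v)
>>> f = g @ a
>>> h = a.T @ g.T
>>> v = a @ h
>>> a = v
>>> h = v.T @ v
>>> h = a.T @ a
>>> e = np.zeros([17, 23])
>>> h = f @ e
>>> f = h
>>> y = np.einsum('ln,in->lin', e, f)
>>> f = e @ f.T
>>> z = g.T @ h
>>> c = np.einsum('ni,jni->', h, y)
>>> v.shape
(5, 11)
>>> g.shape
(11, 5)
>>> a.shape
(5, 11)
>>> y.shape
(17, 11, 23)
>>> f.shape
(17, 11)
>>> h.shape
(11, 23)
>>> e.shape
(17, 23)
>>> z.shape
(5, 23)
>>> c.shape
()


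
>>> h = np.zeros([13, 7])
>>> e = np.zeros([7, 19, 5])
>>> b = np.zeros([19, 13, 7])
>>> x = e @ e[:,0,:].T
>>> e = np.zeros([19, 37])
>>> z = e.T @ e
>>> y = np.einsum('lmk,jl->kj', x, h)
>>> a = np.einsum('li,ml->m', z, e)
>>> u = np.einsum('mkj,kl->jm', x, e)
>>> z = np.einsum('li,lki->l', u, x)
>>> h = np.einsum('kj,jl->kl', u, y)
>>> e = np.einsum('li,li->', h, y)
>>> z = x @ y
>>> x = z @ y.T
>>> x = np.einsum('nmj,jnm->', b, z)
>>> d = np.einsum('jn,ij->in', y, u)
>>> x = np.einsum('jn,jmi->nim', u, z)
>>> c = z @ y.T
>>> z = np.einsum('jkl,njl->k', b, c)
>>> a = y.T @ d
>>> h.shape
(7, 13)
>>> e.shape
()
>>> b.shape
(19, 13, 7)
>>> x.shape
(7, 13, 19)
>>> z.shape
(13,)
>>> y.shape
(7, 13)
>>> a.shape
(13, 13)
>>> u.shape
(7, 7)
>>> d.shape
(7, 13)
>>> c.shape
(7, 19, 7)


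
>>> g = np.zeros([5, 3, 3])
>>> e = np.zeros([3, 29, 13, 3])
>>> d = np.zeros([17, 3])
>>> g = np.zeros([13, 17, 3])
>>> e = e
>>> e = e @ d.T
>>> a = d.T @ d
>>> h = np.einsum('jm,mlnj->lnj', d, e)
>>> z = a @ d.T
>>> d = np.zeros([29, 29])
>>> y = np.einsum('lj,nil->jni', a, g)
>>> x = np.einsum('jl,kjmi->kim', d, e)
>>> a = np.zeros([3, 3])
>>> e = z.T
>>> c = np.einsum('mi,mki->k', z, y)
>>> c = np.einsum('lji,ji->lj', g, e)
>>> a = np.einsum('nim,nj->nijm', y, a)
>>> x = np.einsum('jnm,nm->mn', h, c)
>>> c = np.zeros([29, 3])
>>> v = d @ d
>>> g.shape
(13, 17, 3)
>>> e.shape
(17, 3)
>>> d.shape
(29, 29)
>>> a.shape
(3, 13, 3, 17)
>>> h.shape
(29, 13, 17)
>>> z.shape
(3, 17)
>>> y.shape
(3, 13, 17)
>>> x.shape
(17, 13)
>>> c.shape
(29, 3)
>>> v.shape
(29, 29)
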